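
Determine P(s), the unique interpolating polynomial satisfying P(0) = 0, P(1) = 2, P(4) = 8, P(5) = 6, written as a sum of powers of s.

P(s) = -(1/5)s^3 + s^2 + (6/5)s

L_0(s) = (s - 1)(s - 4)(s - 5) / [-20] = -(1/20)s^3 + (1/2)s^2 - (29/20)s + 1
L_1(s) = s(s - 4)(s - 5) / [12] = (1/12)s^3 - (3/4)s^2 + (5/3)s
L_2(s) = s(s - 1)(s - 5) / [-12] = -(1/12)s^3 + (1/2)s^2 - (5/12)s
L_3(s) = s(s - 1)(s - 4) / [20] = (1/20)s^3 - (1/4)s^2 + (1/5)s
P(s) = 0·L_0 + 2·L_1 + 8·L_2 + 6·L_3
  0·L_0(s) = 0
  2·L_1(s) = (1/6)s^3 - (3/2)s^2 + (10/3)s
  8·L_2(s) = -(2/3)s^3 + 4s^2 - (10/3)s
  6·L_3(s) = (3/10)s^3 - (3/2)s^2 + (6/5)s
Adding term by term: -(1/5)s^3 + s^2 + (6/5)s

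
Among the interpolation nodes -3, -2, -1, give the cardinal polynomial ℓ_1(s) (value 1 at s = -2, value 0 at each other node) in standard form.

ℓ_1(s) = (s + 3)(s + 1) / [(1)·(-1)]
       = (s^2 + 4s + 3) / (-1)

ℓ_1(s) = -s^2 - 4s - 3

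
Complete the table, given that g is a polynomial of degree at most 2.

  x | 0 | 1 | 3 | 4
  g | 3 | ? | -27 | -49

-1

The 3 known values determine g uniquely (degree ≤ 2).
Evaluate each Lagrange basis at x = 1:
L_0(1) = (-2)·(-3)/[(-3)·(-4)] = 1/2
L_1(1) = (1)·(-3)/[(3)·(-1)] = 1
L_2(1) = (1)·(-2)/[(4)·(1)] = -1/2
Sum: 3·(1/2) + (-27)·(1) + (-49)·(-1/2) = -1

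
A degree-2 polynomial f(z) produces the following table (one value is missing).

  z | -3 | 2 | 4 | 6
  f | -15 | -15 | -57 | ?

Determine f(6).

The 3 known values determine f uniquely (degree ≤ 2).
L_0(6) = (4)·(2)/[(-5)·(-7)] = 8/35
L_1(6) = (9)·(2)/[(5)·(-2)] = -9/5
L_2(6) = (9)·(4)/[(7)·(2)] = 18/7
Sum: (-15)·(8/35) + (-15)·(-9/5) + (-57)·(18/7) = -123

-123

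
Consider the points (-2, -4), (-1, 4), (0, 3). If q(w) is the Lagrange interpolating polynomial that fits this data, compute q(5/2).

Evaluate each Lagrange basis at w = 5/2:
L_0(5/2) = (7/2)·(5/2)/[(-1)·(-2)] = 35/8
L_1(5/2) = (9/2)·(5/2)/[(1)·(-1)] = -45/4
L_2(5/2) = (9/2)·(7/2)/[(2)·(1)] = 63/8
Sum: (-4)·(35/8) + 4·(-45/4) + 3·(63/8) = -311/8

-311/8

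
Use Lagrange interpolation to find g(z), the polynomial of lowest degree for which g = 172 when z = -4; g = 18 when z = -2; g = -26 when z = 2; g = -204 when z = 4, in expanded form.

g(z) = -3z^3 - z^2 + z

L_0(z) = (z + 2)(z - 2)(z - 4) / [-96] = -(1/96)z^3 + (1/24)z^2 + (1/24)z - 1/6
L_1(z) = (z + 4)(z - 2)(z - 4) / [48] = (1/48)z^3 - (1/24)z^2 - (1/3)z + 2/3
L_2(z) = (z + 4)(z + 2)(z - 4) / [-48] = -(1/48)z^3 - (1/24)z^2 + (1/3)z + 2/3
L_3(z) = (z + 4)(z + 2)(z - 2) / [96] = (1/96)z^3 + (1/24)z^2 - (1/24)z - 1/6
g(z) = 172·L_0 + 18·L_1 + (-26)·L_2 + (-204)·L_3
  172·L_0(z) = -(43/24)z^3 + (43/6)z^2 + (43/6)z - 86/3
  18·L_1(z) = (3/8)z^3 - (3/4)z^2 - 6z + 12
  (-26)·L_2(z) = (13/24)z^3 + (13/12)z^2 - (26/3)z - 52/3
  (-204)·L_3(z) = -(17/8)z^3 - (17/2)z^2 + (17/2)z + 34
Adding term by term: -3z^3 - z^2 + z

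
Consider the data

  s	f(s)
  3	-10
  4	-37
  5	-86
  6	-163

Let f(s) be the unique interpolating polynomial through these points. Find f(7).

-274

Evaluate each Lagrange basis at s = 7:
L_0(7) = (3)·(2)·(1)/[(-1)·(-2)·(-3)] = -1
L_1(7) = (4)·(2)·(1)/[(1)·(-1)·(-2)] = 4
L_2(7) = (4)·(3)·(1)/[(2)·(1)·(-1)] = -6
L_3(7) = (4)·(3)·(2)/[(3)·(2)·(1)] = 4
Sum: (-10)·(-1) + (-37)·(4) + (-86)·(-6) + (-163)·(4) = -274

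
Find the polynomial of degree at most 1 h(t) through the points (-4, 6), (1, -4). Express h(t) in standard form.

h(t) = -2t - 2

Build the Lagrange basis polynomials:
L_0(t) = (t - 1) / [-5] = -(1/5)t + 1/5
L_1(t) = (t + 4) / [5] = (1/5)t + 4/5
h(t) = 6·L_0 + (-4)·L_1
  6·L_0(t) = -(6/5)t + 6/5
  (-4)·L_1(t) = -(4/5)t - 16/5
Adding term by term: -2t - 2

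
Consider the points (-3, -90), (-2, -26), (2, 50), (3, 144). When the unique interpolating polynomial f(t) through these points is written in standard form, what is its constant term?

0

Build the Lagrange basis polynomials:
L_0(t) = (t + 2)(t - 2)(t - 3) / [-30] = -(1/30)t^3 + (1/10)t^2 + (2/15)t - 2/5
L_1(t) = (t + 3)(t - 2)(t - 3) / [20] = (1/20)t^3 - (1/10)t^2 - (9/20)t + 9/10
L_2(t) = (t + 3)(t + 2)(t - 3) / [-20] = -(1/20)t^3 - (1/10)t^2 + (9/20)t + 9/10
L_3(t) = (t + 3)(t + 2)(t - 2) / [30] = (1/30)t^3 + (1/10)t^2 - (2/15)t - 2/5
f(t) = (-90)·L_0 + (-26)·L_1 + 50·L_2 + 144·L_3
Only the constant term is needed; take it from each L_i and combine:
(-90)·(-2/5) + (-26)·(9/10) + 50·(9/10) + 144·(-2/5) = 0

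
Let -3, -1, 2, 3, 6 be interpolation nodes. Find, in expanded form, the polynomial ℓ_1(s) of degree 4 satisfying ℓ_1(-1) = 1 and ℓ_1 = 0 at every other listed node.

ℓ_1(s) = -(1/168)s^4 + (1/21)s^3 - (1/56)s^2 - (3/7)s + 9/14

ℓ_1(s) = (s + 3)(s - 2)(s - 3)(s - 6) / [(2)·(-3)·(-4)·(-7)]
       = (s^4 - 8s^3 + 3s^2 + 72s - 108) / (-168)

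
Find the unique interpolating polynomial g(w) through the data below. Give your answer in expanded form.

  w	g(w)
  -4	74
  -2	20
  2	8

g(w) = 4w^2 - 3w - 2

L_0(w) = (w + 2)(w - 2) / [12] = (1/12)w^2 - 1/3
L_1(w) = (w + 4)(w - 2) / [-8] = -(1/8)w^2 - (1/4)w + 1
L_2(w) = (w + 4)(w + 2) / [24] = (1/24)w^2 + (1/4)w + 1/3
g(w) = 74·L_0 + 20·L_1 + 8·L_2
  74·L_0(w) = (37/6)w^2 - 74/3
  20·L_1(w) = -(5/2)w^2 - 5w + 20
  8·L_2(w) = (1/3)w^2 + 2w + 8/3
Adding term by term: 4w^2 - 3w - 2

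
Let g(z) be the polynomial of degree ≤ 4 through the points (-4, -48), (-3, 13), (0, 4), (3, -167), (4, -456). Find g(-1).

Evaluate each Lagrange basis at z = -1:
L_0(-1) = (2)·(-1)·(-4)·(-5)/[(-1)·(-4)·(-7)·(-8)] = -5/28
L_1(-1) = (3)·(-1)·(-4)·(-5)/[(1)·(-3)·(-6)·(-7)] = 10/21
L_2(-1) = (3)·(2)·(-4)·(-5)/[(4)·(3)·(-3)·(-4)] = 5/6
L_3(-1) = (3)·(2)·(-1)·(-5)/[(7)·(6)·(3)·(-1)] = -5/21
L_4(-1) = (3)·(2)·(-1)·(-4)/[(8)·(7)·(4)·(1)] = 3/28
Sum: (-48)·(-5/28) + 13·(10/21) + 4·(5/6) + (-167)·(-5/21) + (-456)·(3/28) = 9

9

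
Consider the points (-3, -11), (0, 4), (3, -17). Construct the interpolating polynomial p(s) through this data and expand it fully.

p(s) = -2s^2 - s + 4

Newton's divided differences:
p[-3,0] = (4 - (-11)) / (0 - (-3)) = 5
p[0,3] = (-17 - 4) / (3 - 0) = -7
p[-3,0,3] = (-7 - 5) / (3 - (-3)) = -2
p(s) = -11 + 5·(s + 3) + (-2)·(s + 3)s
Expanding: p(s) = -2s^2 - s + 4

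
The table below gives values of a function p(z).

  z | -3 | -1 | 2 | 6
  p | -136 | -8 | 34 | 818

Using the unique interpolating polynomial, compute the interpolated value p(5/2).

Using Newton's divided-difference form:
p[-3,-1] = (-8 - (-136)) / (-1 - (-3)) = 64
p[-1,2] = (34 - (-8)) / (2 - (-1)) = 14
p[2,6] = (818 - 34) / (6 - 2) = 196
p[-3,-1,2] = (14 - 64) / (2 - (-3)) = -10
p[-1,2,6] = (196 - 14) / (6 - (-1)) = 26
p[-3,-1,2,6] = (26 - (-10)) / (6 - (-3)) = 4
p(5/2) = -136 + 64·(11/2) + (-10)·(11/2)·(7/2) + 4·(11/2)·(7/2)·(1/2) = 62

62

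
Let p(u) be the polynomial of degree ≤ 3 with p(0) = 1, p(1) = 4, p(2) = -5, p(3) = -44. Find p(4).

-131

Using Newton's divided-difference form:
p[0,1] = (4 - 1) / (1 - 0) = 3
p[1,2] = (-5 - 4) / (2 - 1) = -9
p[2,3] = (-44 - (-5)) / (3 - 2) = -39
p[0,1,2] = (-9 - 3) / (2 - 0) = -6
p[1,2,3] = (-39 - (-9)) / (3 - 1) = -15
p[0,1,2,3] = (-15 - (-6)) / (3 - 0) = -3
p(4) = 1 + 3·(4) + (-6)·(4)·(3) + (-3)·(4)·(3)·(2) = -131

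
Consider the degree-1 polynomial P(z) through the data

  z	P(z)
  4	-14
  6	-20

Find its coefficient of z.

The leading coefficient equals the top divided difference P[4,6].
P[4,6] = (-20 - (-14)) / (6 - 4) = -3

-3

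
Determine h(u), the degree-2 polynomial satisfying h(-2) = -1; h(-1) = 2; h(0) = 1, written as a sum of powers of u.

h(u) = -2u^2 - 3u + 1

Newton's divided differences:
h[-2,-1] = (2 - (-1)) / (-1 - (-2)) = 3
h[-1,0] = (1 - 2) / (0 - (-1)) = -1
h[-2,-1,0] = (-1 - 3) / (0 - (-2)) = -2
h(u) = -1 + 3·(u + 2) + (-2)·(u + 2)(u + 1)
Expanding: h(u) = -2u^2 - 3u + 1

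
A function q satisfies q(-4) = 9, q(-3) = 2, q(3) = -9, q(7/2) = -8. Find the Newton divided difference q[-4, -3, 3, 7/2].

-9/455

q[-4,-3] = (2 - 9) / (-3 - (-4)) = -7
q[-3,3] = (-9 - 2) / (3 - (-3)) = -11/6
q[3,7/2] = (-8 - (-9)) / (7/2 - 3) = 2
q[-4,-3,3] = (-11/6 - (-7)) / (3 - (-4)) = 31/42
q[-3,3,7/2] = (2 - (-11/6)) / (7/2 - (-3)) = 23/39
q[-4,-3,3,7/2] = (23/39 - 31/42) / (7/2 - (-4)) = -9/455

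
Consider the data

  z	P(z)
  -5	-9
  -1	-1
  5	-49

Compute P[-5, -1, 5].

-1

P[-5,-1] = (-1 - (-9)) / (-1 - (-5)) = 2
P[-1,5] = (-49 - (-1)) / (5 - (-1)) = -8
P[-5,-1,5] = (-8 - 2) / (5 - (-5)) = -1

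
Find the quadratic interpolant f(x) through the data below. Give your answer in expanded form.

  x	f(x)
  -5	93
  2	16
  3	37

Newton's divided differences:
f[-5,2] = (16 - 93) / (2 - (-5)) = -11
f[2,3] = (37 - 16) / (3 - 2) = 21
f[-5,2,3] = (21 - (-11)) / (3 - (-5)) = 4
f(x) = 93 + (-11)·(x + 5) + 4·(x + 5)(x - 2)
Expanding: f(x) = 4x^2 + x - 2

f(x) = 4x^2 + x - 2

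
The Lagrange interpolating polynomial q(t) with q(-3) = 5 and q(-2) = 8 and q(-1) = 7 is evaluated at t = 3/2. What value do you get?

-13

Evaluate each Lagrange basis at t = 3/2:
L_0(3/2) = (7/2)·(5/2)/[(-1)·(-2)] = 35/8
L_1(3/2) = (9/2)·(5/2)/[(1)·(-1)] = -45/4
L_2(3/2) = (9/2)·(7/2)/[(2)·(1)] = 63/8
Sum: 5·(35/8) + 8·(-45/4) + 7·(63/8) = -13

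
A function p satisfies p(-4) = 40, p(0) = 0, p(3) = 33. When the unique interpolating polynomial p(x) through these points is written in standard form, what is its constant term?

0

Build the Lagrange basis polynomials:
L_0(x) = x(x - 3) / [28] = (1/28)x^2 - (3/28)x
L_1(x) = (x + 4)(x - 3) / [-12] = -(1/12)x^2 - (1/12)x + 1
L_2(x) = (x + 4)x / [21] = (1/21)x^2 + (4/21)x
p(x) = 40·L_0 + 0·L_1 + 33·L_2
Only the constant term is needed; take it from each L_i and combine:
40·(0) + 0·(1) + 33·(0) = 0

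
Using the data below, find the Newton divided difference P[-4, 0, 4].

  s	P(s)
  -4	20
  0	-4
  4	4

P[-4,0] = (-4 - 20) / (0 - (-4)) = -6
P[0,4] = (4 - (-4)) / (4 - 0) = 2
P[-4,0,4] = (2 - (-6)) / (4 - (-4)) = 1

1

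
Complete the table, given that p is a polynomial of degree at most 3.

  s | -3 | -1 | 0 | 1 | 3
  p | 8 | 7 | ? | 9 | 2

67/8

The 4 known values determine p uniquely (degree ≤ 3).
L_0(0) = (1)·(-1)·(-3)/[(-2)·(-4)·(-6)] = -1/16
L_1(0) = (3)·(-1)·(-3)/[(2)·(-2)·(-4)] = 9/16
L_2(0) = (3)·(1)·(-3)/[(4)·(2)·(-2)] = 9/16
L_3(0) = (3)·(1)·(-1)/[(6)·(4)·(2)] = -1/16
Sum: 8·(-1/16) + 7·(9/16) + 9·(9/16) + 2·(-1/16) = 67/8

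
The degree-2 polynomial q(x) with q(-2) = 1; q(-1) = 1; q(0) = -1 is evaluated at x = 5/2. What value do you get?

L_0(5/2) = (7/2)·(5/2)/[(-1)·(-2)] = 35/8
L_1(5/2) = (9/2)·(5/2)/[(1)·(-1)] = -45/4
L_2(5/2) = (9/2)·(7/2)/[(2)·(1)] = 63/8
Sum: 1·(35/8) + 1·(-45/4) + (-1)·(63/8) = -59/4

-59/4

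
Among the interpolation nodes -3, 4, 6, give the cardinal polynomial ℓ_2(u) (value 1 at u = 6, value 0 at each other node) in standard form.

ℓ_2(u) = (u + 3)(u - 4) / [(9)·(2)]
       = (u^2 - u - 12) / (18)

ℓ_2(u) = (1/18)u^2 - (1/18)u - 2/3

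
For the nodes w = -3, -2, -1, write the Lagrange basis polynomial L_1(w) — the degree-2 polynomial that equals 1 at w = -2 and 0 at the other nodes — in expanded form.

L_1(w) = (w + 3)(w + 1) / [(1)·(-1)]
       = (w^2 + 4w + 3) / (-1)

L_1(w) = -w^2 - 4w - 3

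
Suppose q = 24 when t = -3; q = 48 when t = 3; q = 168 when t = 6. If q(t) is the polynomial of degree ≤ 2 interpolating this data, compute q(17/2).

L_0(17/2) = (11/2)·(5/2)/[(-6)·(-9)] = 55/216
L_1(17/2) = (23/2)·(5/2)/[(6)·(-3)] = -115/72
L_2(17/2) = (23/2)·(11/2)/[(9)·(3)] = 253/108
Sum: 24·(55/216) + 48·(-115/72) + 168·(253/108) = 323

323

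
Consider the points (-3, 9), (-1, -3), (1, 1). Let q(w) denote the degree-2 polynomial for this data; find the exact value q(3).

Using Newton's divided-difference form:
q[-3,-1] = (-3 - 9) / (-1 - (-3)) = -6
q[-1,1] = (1 - (-3)) / (1 - (-1)) = 2
q[-3,-1,1] = (2 - (-6)) / (1 - (-3)) = 2
q(3) = 9 + (-6)·(6) + 2·(6)·(4) = 21

21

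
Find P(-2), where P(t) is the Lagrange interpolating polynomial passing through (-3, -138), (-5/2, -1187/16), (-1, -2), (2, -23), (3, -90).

-35

L_0(-2) = (1/2)·(-1)·(-4)·(-5)/[(-1/2)·(-2)·(-5)·(-6)] = -1/3
L_1(-2) = (1)·(-1)·(-4)·(-5)/[(1/2)·(-3/2)·(-9/2)·(-11/2)] = 320/297
L_2(-2) = (1)·(1/2)·(-4)·(-5)/[(2)·(3/2)·(-3)·(-4)] = 5/18
L_3(-2) = (1)·(1/2)·(-1)·(-5)/[(5)·(9/2)·(3)·(-1)] = -1/27
L_4(-2) = (1)·(1/2)·(-1)·(-4)/[(6)·(11/2)·(4)·(1)] = 1/66
Sum: (-138)·(-1/3) + (-1187/16)·(320/297) + (-2)·(5/18) + (-23)·(-1/27) + (-90)·(1/66) = -35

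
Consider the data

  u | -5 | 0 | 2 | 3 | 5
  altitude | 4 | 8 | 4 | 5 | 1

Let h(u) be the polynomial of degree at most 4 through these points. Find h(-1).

683/50

Using Newton's divided-difference form:
h[-5,0] = (8 - 4) / (0 - (-5)) = 4/5
h[0,2] = (4 - 8) / (2 - 0) = -2
h[2,3] = (5 - 4) / (3 - 2) = 1
h[3,5] = (1 - 5) / (5 - 3) = -2
h[-5,0,2] = (-2 - 4/5) / (2 - (-5)) = -2/5
h[0,2,3] = (1 - (-2)) / (3 - 0) = 1
h[2,3,5] = (-2 - 1) / (5 - 2) = -1
h[-5,0,2,3] = (1 - (-2/5)) / (3 - (-5)) = 7/40
h[0,2,3,5] = (-1 - 1) / (5 - 0) = -2/5
h[-5,0,2,3,5] = (-2/5 - 7/40) / (5 - (-5)) = -23/400
h(-1) = 4 + (4/5)·(4) + (-2/5)·(4)·(-1) + (7/40)·(4)·(-1)·(-3) + (-23/400)·(4)·(-1)·(-3)·(-4) = 683/50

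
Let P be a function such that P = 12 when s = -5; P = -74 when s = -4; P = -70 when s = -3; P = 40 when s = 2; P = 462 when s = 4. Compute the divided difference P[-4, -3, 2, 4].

P[-4,-3] = (-70 - (-74)) / (-3 - (-4)) = 4
P[-3,2] = (40 - (-70)) / (2 - (-3)) = 22
P[2,4] = (462 - 40) / (4 - 2) = 211
P[-4,-3,2] = (22 - 4) / (2 - (-4)) = 3
P[-3,2,4] = (211 - 22) / (4 - (-3)) = 27
P[-4,-3,2,4] = (27 - 3) / (4 - (-4)) = 3

3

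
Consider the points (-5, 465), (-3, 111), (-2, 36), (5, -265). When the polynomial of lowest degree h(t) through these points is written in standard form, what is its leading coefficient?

-3

Build the Lagrange basis polynomials:
L_0(t) = (t + 3)(t + 2)(t - 5) / [-60] = -(1/60)t^3 + (19/60)t + 1/2
L_1(t) = (t + 5)(t + 2)(t - 5) / [16] = (1/16)t^3 + (1/8)t^2 - (25/16)t - 25/8
L_2(t) = (t + 5)(t + 3)(t - 5) / [-21] = -(1/21)t^3 - (1/7)t^2 + (25/21)t + 25/7
L_3(t) = (t + 5)(t + 3)(t + 2) / [560] = (1/560)t^3 + (1/56)t^2 + (31/560)t + 3/56
h(t) = 465·L_0 + 111·L_1 + 36·L_2 + (-265)·L_3
Only the coefficient of t^3 is needed; take it from each L_i and combine:
465·(-1/60) + 111·(1/16) + 36·(-1/21) + (-265)·(1/560) = -3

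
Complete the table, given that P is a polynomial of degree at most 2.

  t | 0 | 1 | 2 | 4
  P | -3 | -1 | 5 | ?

29

The 3 known values determine P uniquely (degree ≤ 2).
L_0(4) = (3)·(2)/[(-1)·(-2)] = 3
L_1(4) = (4)·(2)/[(1)·(-1)] = -8
L_2(4) = (4)·(3)/[(2)·(1)] = 6
Sum: (-3)·(3) + (-1)·(-8) + 5·(6) = 29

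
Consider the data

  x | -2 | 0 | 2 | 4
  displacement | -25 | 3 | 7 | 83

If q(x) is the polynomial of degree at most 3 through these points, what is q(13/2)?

Using Newton's divided-difference form:
q[-2,0] = (3 - (-25)) / (0 - (-2)) = 14
q[0,2] = (7 - 3) / (2 - 0) = 2
q[2,4] = (83 - 7) / (4 - 2) = 38
q[-2,0,2] = (2 - 14) / (2 - (-2)) = -3
q[0,2,4] = (38 - 2) / (4 - 0) = 9
q[-2,0,2,4] = (9 - (-3)) / (4 - (-2)) = 2
q(13/2) = -25 + 14·(17/2) + (-3)·(17/2)·(13/2) + 2·(17/2)·(13/2)·(9/2) = 851/2

851/2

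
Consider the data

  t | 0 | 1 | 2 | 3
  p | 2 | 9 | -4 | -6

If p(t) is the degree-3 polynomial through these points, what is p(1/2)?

Evaluate each Lagrange basis at t = 1/2:
L_0(1/2) = (-1/2)·(-3/2)·(-5/2)/[(-1)·(-2)·(-3)] = 5/16
L_1(1/2) = (1/2)·(-3/2)·(-5/2)/[(1)·(-1)·(-2)] = 15/16
L_2(1/2) = (1/2)·(-1/2)·(-5/2)/[(2)·(1)·(-1)] = -5/16
L_3(1/2) = (1/2)·(-1/2)·(-3/2)/[(3)·(2)·(1)] = 1/16
Sum: 2·(5/16) + 9·(15/16) + (-4)·(-5/16) + (-6)·(1/16) = 159/16

159/16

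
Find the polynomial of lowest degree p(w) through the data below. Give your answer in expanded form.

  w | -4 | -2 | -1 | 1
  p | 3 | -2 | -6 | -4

Build the Lagrange basis polynomials:
L_0(w) = (w + 2)(w + 1)(w - 1) / [-30] = -(1/30)w^3 - (1/15)w^2 + (1/30)w + 1/15
L_1(w) = (w + 4)(w + 1)(w - 1) / [6] = (1/6)w^3 + (2/3)w^2 - (1/6)w - 2/3
L_2(w) = (w + 4)(w + 2)(w - 1) / [-6] = -(1/6)w^3 - (5/6)w^2 - (1/3)w + 4/3
L_3(w) = (w + 4)(w + 2)(w + 1) / [30] = (1/30)w^3 + (7/30)w^2 + (7/15)w + 4/15
p(w) = 3·L_0 + (-2)·L_1 + (-6)·L_2 + (-4)·L_3
  3·L_0(w) = -(1/10)w^3 - (1/5)w^2 + (1/10)w + 1/5
  (-2)·L_1(w) = -(1/3)w^3 - (4/3)w^2 + (1/3)w + 4/3
  (-6)·L_2(w) = w^3 + 5w^2 + 2w - 8
  (-4)·L_3(w) = -(2/15)w^3 - (14/15)w^2 - (28/15)w - 16/15
Adding term by term: (13/30)w^3 + (38/15)w^2 + (17/30)w - 113/15

p(w) = (13/30)w^3 + (38/15)w^2 + (17/30)w - 113/15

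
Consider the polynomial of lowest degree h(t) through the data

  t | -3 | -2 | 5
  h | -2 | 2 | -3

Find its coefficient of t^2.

-33/56

The leading coefficient equals the top divided difference h[-3,-2,5].
h[-3,-2] = (2 - (-2)) / (-2 - (-3)) = 4
h[-2,5] = (-3 - 2) / (5 - (-2)) = -5/7
h[-3,-2,5] = (-5/7 - 4) / (5 - (-3)) = -33/56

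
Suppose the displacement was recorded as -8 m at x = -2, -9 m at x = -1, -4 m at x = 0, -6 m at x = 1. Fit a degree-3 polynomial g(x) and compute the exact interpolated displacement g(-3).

12

Evaluate each Lagrange basis at x = -3:
L_0(-3) = (-2)·(-3)·(-4)/[(-1)·(-2)·(-3)] = 4
L_1(-3) = (-1)·(-3)·(-4)/[(1)·(-1)·(-2)] = -6
L_2(-3) = (-1)·(-2)·(-4)/[(2)·(1)·(-1)] = 4
L_3(-3) = (-1)·(-2)·(-3)/[(3)·(2)·(1)] = -1
Sum: (-8)·(4) + (-9)·(-6) + (-4)·(4) + (-6)·(-1) = 12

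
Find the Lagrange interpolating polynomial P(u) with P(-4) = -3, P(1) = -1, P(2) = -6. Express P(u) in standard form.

Build the Lagrange basis polynomials:
L_0(u) = (u - 1)(u - 2) / [30] = (1/30)u^2 - (1/10)u + 1/15
L_1(u) = (u + 4)(u - 2) / [-5] = -(1/5)u^2 - (2/5)u + 8/5
L_2(u) = (u + 4)(u - 1) / [6] = (1/6)u^2 + (1/2)u - 2/3
P(u) = (-3)·L_0 + (-1)·L_1 + (-6)·L_2
  (-3)·L_0(u) = -(1/10)u^2 + (3/10)u - 1/5
  (-1)·L_1(u) = (1/5)u^2 + (2/5)u - 8/5
  (-6)·L_2(u) = -u^2 - 3u + 4
Adding term by term: -(9/10)u^2 - (23/10)u + 11/5

P(u) = -(9/10)u^2 - (23/10)u + 11/5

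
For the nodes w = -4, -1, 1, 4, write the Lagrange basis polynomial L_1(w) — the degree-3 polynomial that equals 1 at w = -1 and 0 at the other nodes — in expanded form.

L_1(w) = (w + 4)(w - 1)(w - 4) / [(3)·(-2)·(-5)]
       = (w^3 - w^2 - 16w + 16) / (30)

L_1(w) = (1/30)w^3 - (1/30)w^2 - (8/15)w + 8/15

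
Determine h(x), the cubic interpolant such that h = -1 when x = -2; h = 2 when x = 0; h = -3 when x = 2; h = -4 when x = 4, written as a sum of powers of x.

h(x) = (1/4)x^3 - x^2 - (3/2)x + 2

L_0(x) = x(x - 2)(x - 4) / [-48] = -(1/48)x^3 + (1/8)x^2 - (1/6)x
L_1(x) = (x + 2)(x - 2)(x - 4) / [16] = (1/16)x^3 - (1/4)x^2 - (1/4)x + 1
L_2(x) = (x + 2)x(x - 4) / [-16] = -(1/16)x^3 + (1/8)x^2 + (1/2)x
L_3(x) = (x + 2)x(x - 2) / [48] = (1/48)x^3 - (1/12)x
h(x) = (-1)·L_0 + 2·L_1 + (-3)·L_2 + (-4)·L_3
  (-1)·L_0(x) = (1/48)x^3 - (1/8)x^2 + (1/6)x
  2·L_1(x) = (1/8)x^3 - (1/2)x^2 - (1/2)x + 2
  (-3)·L_2(x) = (3/16)x^3 - (3/8)x^2 - (3/2)x
  (-4)·L_3(x) = -(1/12)x^3 + (1/3)x
Adding term by term: (1/4)x^3 - x^2 - (3/2)x + 2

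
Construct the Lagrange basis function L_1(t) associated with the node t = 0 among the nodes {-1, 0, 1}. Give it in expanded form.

L_1(t) = -t^2 + 1

L_1(t) = (t + 1)(t - 1) / [(1)·(-1)]
       = (t^2 - 1) / (-1)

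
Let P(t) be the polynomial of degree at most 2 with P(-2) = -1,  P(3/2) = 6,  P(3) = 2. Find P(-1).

10/3

Using Newton's divided-difference form:
P[-2,3/2] = (6 - (-1)) / (3/2 - (-2)) = 2
P[3/2,3] = (2 - 6) / (3 - 3/2) = -8/3
P[-2,3/2,3] = (-8/3 - 2) / (3 - (-2)) = -14/15
P(-1) = -1 + 2·(1) + (-14/15)·(1)·(-5/2) = 10/3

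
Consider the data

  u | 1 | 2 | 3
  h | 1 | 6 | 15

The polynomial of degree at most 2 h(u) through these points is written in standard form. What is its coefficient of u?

-1

Build the Lagrange basis polynomials:
L_0(u) = (u - 2)(u - 3) / [2] = (1/2)u^2 - (5/2)u + 3
L_1(u) = (u - 1)(u - 3) / [-1] = -u^2 + 4u - 3
L_2(u) = (u - 1)(u - 2) / [2] = (1/2)u^2 - (3/2)u + 1
h(u) = 1·L_0 + 6·L_1 + 15·L_2
Only the coefficient of u is needed; take it from each L_i and combine:
1·(-5/2) + 6·(4) + 15·(-3/2) = -1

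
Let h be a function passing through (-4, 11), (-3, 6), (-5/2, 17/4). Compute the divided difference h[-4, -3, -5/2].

h[-4,-3] = (6 - 11) / (-3 - (-4)) = -5
h[-3,-5/2] = (17/4 - 6) / (-5/2 - (-3)) = -7/2
h[-4,-3,-5/2] = (-7/2 - (-5)) / (-5/2 - (-4)) = 1

1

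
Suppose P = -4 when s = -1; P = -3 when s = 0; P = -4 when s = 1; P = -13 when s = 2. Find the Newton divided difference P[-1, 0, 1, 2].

-1

P[-1,0] = (-3 - (-4)) / (0 - (-1)) = 1
P[0,1] = (-4 - (-3)) / (1 - 0) = -1
P[1,2] = (-13 - (-4)) / (2 - 1) = -9
P[-1,0,1] = (-1 - 1) / (1 - (-1)) = -1
P[0,1,2] = (-9 - (-1)) / (2 - 0) = -4
P[-1,0,1,2] = (-4 - (-1)) / (2 - (-1)) = -1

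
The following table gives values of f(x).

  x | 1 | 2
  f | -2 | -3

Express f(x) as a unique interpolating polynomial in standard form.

f(x) = -x - 1

Build the Lagrange basis polynomials:
L_0(x) = (x - 2) / [-1] = -x + 2
L_1(x) = (x - 1) / [1] = x - 1
f(x) = (-2)·L_0 + (-3)·L_1
  (-2)·L_0(x) = 2x - 4
  (-3)·L_1(x) = -3x + 3
Adding term by term: -x - 1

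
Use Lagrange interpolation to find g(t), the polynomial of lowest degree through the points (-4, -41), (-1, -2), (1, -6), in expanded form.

Build the Lagrange basis polynomials:
L_0(t) = (t + 1)(t - 1) / [15] = (1/15)t^2 - 1/15
L_1(t) = (t + 4)(t - 1) / [-6] = -(1/6)t^2 - (1/2)t + 2/3
L_2(t) = (t + 4)(t + 1) / [10] = (1/10)t^2 + (1/2)t + 2/5
g(t) = (-41)·L_0 + (-2)·L_1 + (-6)·L_2
  (-41)·L_0(t) = -(41/15)t^2 + 41/15
  (-2)·L_1(t) = (1/3)t^2 + t - 4/3
  (-6)·L_2(t) = -(3/5)t^2 - 3t - 12/5
Adding term by term: -3t^2 - 2t - 1

g(t) = -3t^2 - 2t - 1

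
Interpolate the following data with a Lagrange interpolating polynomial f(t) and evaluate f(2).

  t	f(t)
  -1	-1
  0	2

Evaluate each Lagrange basis at t = 2:
L_0(2) = (2)/[(-1)] = -2
L_1(2) = (3)/[(1)] = 3
Sum: (-1)·(-2) + 2·(3) = 8

8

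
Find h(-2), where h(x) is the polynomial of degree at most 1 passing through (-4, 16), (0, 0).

Evaluate each Lagrange basis at x = -2:
L_0(-2) = (-2)/[(-4)] = 1/2
L_1(-2) = (2)/[(4)] = 1/2
Sum: 16·(1/2) + 0 = 8

8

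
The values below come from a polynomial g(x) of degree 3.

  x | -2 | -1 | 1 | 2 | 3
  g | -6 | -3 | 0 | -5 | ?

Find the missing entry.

-53/3

The 4 known values determine g uniquely (degree ≤ 3).
L_0(3) = (4)·(2)·(1)/[(-1)·(-3)·(-4)] = -2/3
L_1(3) = (5)·(2)·(1)/[(1)·(-2)·(-3)] = 5/3
L_2(3) = (5)·(4)·(1)/[(3)·(2)·(-1)] = -10/3
L_3(3) = (5)·(4)·(2)/[(4)·(3)·(1)] = 10/3
Sum: (-6)·(-2/3) + (-3)·(5/3) + 0 + (-5)·(10/3) = -53/3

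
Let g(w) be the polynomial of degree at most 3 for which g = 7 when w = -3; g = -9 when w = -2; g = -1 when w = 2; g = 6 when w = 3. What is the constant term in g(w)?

-71/5

Build the Lagrange basis polynomials:
L_0(w) = (w + 2)(w - 2)(w - 3) / [-30] = -(1/30)w^3 + (1/10)w^2 + (2/15)w - 2/5
L_1(w) = (w + 3)(w - 2)(w - 3) / [20] = (1/20)w^3 - (1/10)w^2 - (9/20)w + 9/10
L_2(w) = (w + 3)(w + 2)(w - 3) / [-20] = -(1/20)w^3 - (1/10)w^2 + (9/20)w + 9/10
L_3(w) = (w + 3)(w + 2)(w - 2) / [30] = (1/30)w^3 + (1/10)w^2 - (2/15)w - 2/5
g(w) = 7·L_0 + (-9)·L_1 + (-1)·L_2 + 6·L_3
Only the constant term is needed; take it from each L_i and combine:
7·(-2/5) + (-9)·(9/10) + (-1)·(9/10) + 6·(-2/5) = -71/5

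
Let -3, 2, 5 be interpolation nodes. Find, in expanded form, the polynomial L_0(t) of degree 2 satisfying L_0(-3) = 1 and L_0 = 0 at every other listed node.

L_0(t) = (t - 2)(t - 5) / [(-5)·(-8)]
       = (t^2 - 7t + 10) / (40)

L_0(t) = (1/40)t^2 - (7/40)t + 1/4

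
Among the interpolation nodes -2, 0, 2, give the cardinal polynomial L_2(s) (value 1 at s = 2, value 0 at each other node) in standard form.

L_2(s) = (s + 2)s / [(4)·(2)]
       = (s^2 + 2s) / (8)

L_2(s) = (1/8)s^2 + (1/4)s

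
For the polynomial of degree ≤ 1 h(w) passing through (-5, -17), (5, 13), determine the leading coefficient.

The leading coefficient equals the top divided difference h[-5,5].
h[-5,5] = (13 - (-17)) / (5 - (-5)) = 3

3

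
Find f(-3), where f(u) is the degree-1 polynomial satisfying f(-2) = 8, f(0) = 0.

12

Evaluate each Lagrange basis at u = -3:
L_0(-3) = (-3)/[(-2)] = 3/2
L_1(-3) = (-1)/[(2)] = -1/2
Sum: 8·(3/2) + 0 = 12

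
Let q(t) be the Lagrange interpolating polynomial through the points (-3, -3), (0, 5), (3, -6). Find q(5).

Evaluate each Lagrange basis at t = 5:
L_0(5) = (5)·(2)/[(-3)·(-6)] = 5/9
L_1(5) = (8)·(2)/[(3)·(-3)] = -16/9
L_2(5) = (8)·(5)/[(6)·(3)] = 20/9
Sum: (-3)·(5/9) + 5·(-16/9) + (-6)·(20/9) = -215/9

-215/9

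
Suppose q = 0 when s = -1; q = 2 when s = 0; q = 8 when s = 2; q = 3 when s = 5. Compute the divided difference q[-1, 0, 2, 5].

q[-1,0] = (2 - 0) / (0 - (-1)) = 2
q[0,2] = (8 - 2) / (2 - 0) = 3
q[2,5] = (3 - 8) / (5 - 2) = -5/3
q[-1,0,2] = (3 - 2) / (2 - (-1)) = 1/3
q[0,2,5] = (-5/3 - 3) / (5 - 0) = -14/15
q[-1,0,2,5] = (-14/15 - 1/3) / (5 - (-1)) = -19/90

-19/90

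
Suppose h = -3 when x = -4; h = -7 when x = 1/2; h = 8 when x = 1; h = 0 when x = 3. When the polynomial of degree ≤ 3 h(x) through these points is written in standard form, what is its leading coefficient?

Build the Lagrange basis polynomials:
L_0(x) = (x - 1/2)(x - 1)(x - 3) / [-315/2] = -(2/315)x^3 + (1/35)x^2 - (2/63)x + 1/105
L_1(x) = (x + 4)(x - 1)(x - 3) / [45/8] = (8/45)x^3 - (104/45)x + 32/15
L_2(x) = (x + 4)(x - 1/2)(x - 3) / [-5] = -(1/5)x^3 - (1/10)x^2 + (5/2)x - 6/5
L_3(x) = (x + 4)(x - 1/2)(x - 1) / [35] = (1/35)x^3 + (1/14)x^2 - (11/70)x + 2/35
h(x) = (-3)·L_0 + (-7)·L_1 + 8·L_2 + 0·L_3
Only the coefficient of x^3 is needed; take it from each L_i and combine:
(-3)·(-2/315) + (-7)·(8/45) + 8·(-1/5) + 0·(1/35) = -178/63

-178/63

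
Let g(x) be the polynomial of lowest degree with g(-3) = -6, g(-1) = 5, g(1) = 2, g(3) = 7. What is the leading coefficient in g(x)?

Build the Lagrange basis polynomials:
L_0(x) = (x + 1)(x - 1)(x - 3) / [-48] = -(1/48)x^3 + (1/16)x^2 + (1/48)x - 1/16
L_1(x) = (x + 3)(x - 1)(x - 3) / [16] = (1/16)x^3 - (1/16)x^2 - (9/16)x + 9/16
L_2(x) = (x + 3)(x + 1)(x - 3) / [-16] = -(1/16)x^3 - (1/16)x^2 + (9/16)x + 9/16
L_3(x) = (x + 3)(x + 1)(x - 1) / [48] = (1/48)x^3 + (1/16)x^2 - (1/48)x - 1/16
g(x) = (-6)·L_0 + 5·L_1 + 2·L_2 + 7·L_3
Only the coefficient of x^3 is needed; take it from each L_i and combine:
(-6)·(-1/48) + 5·(1/16) + 2·(-1/16) + 7·(1/48) = 11/24

11/24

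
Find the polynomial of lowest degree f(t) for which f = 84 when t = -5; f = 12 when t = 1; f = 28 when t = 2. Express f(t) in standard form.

Newton's divided differences:
f[-5,1] = (12 - 84) / (1 - (-5)) = -12
f[1,2] = (28 - 12) / (2 - 1) = 16
f[-5,1,2] = (16 - (-12)) / (2 - (-5)) = 4
f(t) = 84 + (-12)·(t + 5) + 4·(t + 5)(t - 1)
Expanding: f(t) = 4t^2 + 4t + 4

f(t) = 4t^2 + 4t + 4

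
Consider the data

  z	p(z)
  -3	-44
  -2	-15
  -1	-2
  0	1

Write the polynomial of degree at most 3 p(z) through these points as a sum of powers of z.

p(z) = z^3 - 2z^2 + 1

Build the Lagrange basis polynomials:
L_0(z) = (z + 2)(z + 1)z / [-6] = -(1/6)z^3 - (1/2)z^2 - (1/3)z
L_1(z) = (z + 3)(z + 1)z / [2] = (1/2)z^3 + 2z^2 + (3/2)z
L_2(z) = (z + 3)(z + 2)z / [-2] = -(1/2)z^3 - (5/2)z^2 - 3z
L_3(z) = (z + 3)(z + 2)(z + 1) / [6] = (1/6)z^3 + z^2 + (11/6)z + 1
p(z) = (-44)·L_0 + (-15)·L_1 + (-2)·L_2 + 1·L_3
  (-44)·L_0(z) = (22/3)z^3 + 22z^2 + (44/3)z
  (-15)·L_1(z) = -(15/2)z^3 - 30z^2 - (45/2)z
  (-2)·L_2(z) = z^3 + 5z^2 + 6z
  1·L_3(z) = (1/6)z^3 + z^2 + (11/6)z + 1
Adding term by term: z^3 - 2z^2 + 1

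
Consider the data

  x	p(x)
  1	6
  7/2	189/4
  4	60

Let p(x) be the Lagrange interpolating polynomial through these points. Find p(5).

Evaluate each Lagrange basis at x = 5:
L_0(5) = (3/2)·(1)/[(-5/2)·(-3)] = 1/5
L_1(5) = (4)·(1)/[(5/2)·(-1/2)] = -16/5
L_2(5) = (4)·(3/2)/[(3)·(1/2)] = 4
Sum: 6·(1/5) + 189/4·(-16/5) + 60·(4) = 90

90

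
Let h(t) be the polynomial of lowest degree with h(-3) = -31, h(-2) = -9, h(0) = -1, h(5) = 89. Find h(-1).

L_0(-1) = (1)·(-1)·(-6)/[(-1)·(-3)·(-8)] = -1/4
L_1(-1) = (2)·(-1)·(-6)/[(1)·(-2)·(-7)] = 6/7
L_2(-1) = (2)·(1)·(-6)/[(3)·(2)·(-5)] = 2/5
L_3(-1) = (2)·(1)·(-1)/[(8)·(7)·(5)] = -1/140
Sum: (-31)·(-1/4) + (-9)·(6/7) + (-1)·(2/5) + 89·(-1/140) = -1

-1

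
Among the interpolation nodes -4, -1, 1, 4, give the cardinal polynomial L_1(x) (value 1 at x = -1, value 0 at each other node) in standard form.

L_1(x) = (1/30)x^3 - (1/30)x^2 - (8/15)x + 8/15

L_1(x) = (x + 4)(x - 1)(x - 4) / [(3)·(-2)·(-5)]
       = (x^3 - x^2 - 16x + 16) / (30)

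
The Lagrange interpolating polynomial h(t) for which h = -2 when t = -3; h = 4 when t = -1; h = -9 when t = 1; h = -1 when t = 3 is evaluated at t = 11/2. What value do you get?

3183/32

Evaluate each Lagrange basis at t = 11/2:
L_0(11/2) = (13/2)·(9/2)·(5/2)/[(-2)·(-4)·(-6)] = -195/128
L_1(11/2) = (17/2)·(9/2)·(5/2)/[(2)·(-2)·(-4)] = 765/128
L_2(11/2) = (17/2)·(13/2)·(5/2)/[(4)·(2)·(-2)] = -1105/128
L_3(11/2) = (17/2)·(13/2)·(9/2)/[(6)·(4)·(2)] = 663/128
Sum: (-2)·(-195/128) + 4·(765/128) + (-9)·(-1105/128) + (-1)·(663/128) = 3183/32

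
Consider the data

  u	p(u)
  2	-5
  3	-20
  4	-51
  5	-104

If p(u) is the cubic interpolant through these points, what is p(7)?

-300

L_0(7) = (4)·(3)·(2)/[(-1)·(-2)·(-3)] = -4
L_1(7) = (5)·(3)·(2)/[(1)·(-1)·(-2)] = 15
L_2(7) = (5)·(4)·(2)/[(2)·(1)·(-1)] = -20
L_3(7) = (5)·(4)·(3)/[(3)·(2)·(1)] = 10
Sum: (-5)·(-4) + (-20)·(15) + (-51)·(-20) + (-104)·(10) = -300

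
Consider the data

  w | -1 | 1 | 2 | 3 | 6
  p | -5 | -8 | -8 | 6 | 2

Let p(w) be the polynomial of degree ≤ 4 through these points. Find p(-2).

Using Newton's divided-difference form:
p[-1,1] = (-8 - (-5)) / (1 - (-1)) = -3/2
p[1,2] = (-8 - (-8)) / (2 - 1) = 0
p[2,3] = (6 - (-8)) / (3 - 2) = 14
p[3,6] = (2 - 6) / (6 - 3) = -4/3
p[-1,1,2] = (0 - (-3/2)) / (2 - (-1)) = 1/2
p[1,2,3] = (14 - 0) / (3 - 1) = 7
p[2,3,6] = (-4/3 - 14) / (6 - 2) = -23/6
p[-1,1,2,3] = (7 - 1/2) / (3 - (-1)) = 13/8
p[1,2,3,6] = (-23/6 - 7) / (6 - 1) = -13/6
p[-1,1,2,3,6] = (-13/6 - 13/8) / (6 - (-1)) = -13/24
p(-2) = -5 + (-3/2)·(-1) + (1/2)·(-1)·(-3) + (13/8)·(-1)·(-3)·(-4) + (-13/24)·(-1)·(-3)·(-4)·(-5) = -54

-54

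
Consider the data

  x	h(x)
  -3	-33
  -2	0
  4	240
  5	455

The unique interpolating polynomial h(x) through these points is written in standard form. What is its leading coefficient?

3

Build the Lagrange basis polynomials:
L_0(x) = (x + 2)(x - 4)(x - 5) / [-56] = -(1/56)x^3 + (1/8)x^2 - (1/28)x - 5/7
L_1(x) = (x + 3)(x - 4)(x - 5) / [42] = (1/42)x^3 - (1/7)x^2 - (1/6)x + 10/7
L_2(x) = (x + 3)(x + 2)(x - 5) / [-42] = -(1/42)x^3 + (19/42)x + 5/7
L_3(x) = (x + 3)(x + 2)(x - 4) / [56] = (1/56)x^3 + (1/56)x^2 - (1/4)x - 3/7
h(x) = (-33)·L_0 + 0·L_1 + 240·L_2 + 455·L_3
Only the coefficient of x^3 is needed; take it from each L_i and combine:
(-33)·(-1/56) + 0·(1/42) + 240·(-1/42) + 455·(1/56) = 3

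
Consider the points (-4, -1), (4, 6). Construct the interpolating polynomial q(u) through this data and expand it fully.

q(u) = (7/8)u + 5/2

L_0(u) = (u - 4) / [-8] = -(1/8)u + 1/2
L_1(u) = (u + 4) / [8] = (1/8)u + 1/2
q(u) = (-1)·L_0 + 6·L_1
  (-1)·L_0(u) = (1/8)u - 1/2
  6·L_1(u) = (3/4)u + 3
Adding term by term: (7/8)u + 5/2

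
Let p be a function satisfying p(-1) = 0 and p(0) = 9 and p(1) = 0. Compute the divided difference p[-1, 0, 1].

p[-1,0] = (9 - 0) / (0 - (-1)) = 9
p[0,1] = (0 - 9) / (1 - 0) = -9
p[-1,0,1] = (-9 - 9) / (1 - (-1)) = -9

-9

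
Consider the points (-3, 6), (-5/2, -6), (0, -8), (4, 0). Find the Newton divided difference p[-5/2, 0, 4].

p[-5/2,0] = (-8 - (-6)) / (0 - (-5/2)) = -4/5
p[0,4] = (0 - (-8)) / (4 - 0) = 2
p[-5/2,0,4] = (2 - (-4/5)) / (4 - (-5/2)) = 28/65

28/65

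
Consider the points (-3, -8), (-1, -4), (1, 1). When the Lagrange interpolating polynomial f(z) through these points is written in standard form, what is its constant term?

-13/8

L_0(z) = (z + 1)(z - 1) / [8] = (1/8)z^2 - 1/8
L_1(z) = (z + 3)(z - 1) / [-4] = -(1/4)z^2 - (1/2)z + 3/4
L_2(z) = (z + 3)(z + 1) / [8] = (1/8)z^2 + (1/2)z + 3/8
f(z) = (-8)·L_0 + (-4)·L_1 + 1·L_2
Only the constant term is needed; take it from each L_i and combine:
(-8)·(-1/8) + (-4)·(3/4) + 1·(3/8) = -13/8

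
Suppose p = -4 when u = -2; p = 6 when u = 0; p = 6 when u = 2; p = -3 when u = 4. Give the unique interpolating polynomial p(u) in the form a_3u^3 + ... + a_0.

Build the Lagrange basis polynomials:
L_0(u) = u(u - 2)(u - 4) / [-48] = -(1/48)u^3 + (1/8)u^2 - (1/6)u
L_1(u) = (u + 2)(u - 2)(u - 4) / [16] = (1/16)u^3 - (1/4)u^2 - (1/4)u + 1
L_2(u) = (u + 2)u(u - 4) / [-16] = -(1/16)u^3 + (1/8)u^2 + (1/2)u
L_3(u) = (u + 2)u(u - 2) / [48] = (1/48)u^3 - (1/12)u
p(u) = (-4)·L_0 + 6·L_1 + 6·L_2 + (-3)·L_3
  (-4)·L_0(u) = (1/12)u^3 - (1/2)u^2 + (2/3)u
  6·L_1(u) = (3/8)u^3 - (3/2)u^2 - (3/2)u + 6
  6·L_2(u) = -(3/8)u^3 + (3/4)u^2 + 3u
  (-3)·L_3(u) = -(1/16)u^3 + (1/4)u
Adding term by term: (1/48)u^3 - (5/4)u^2 + (29/12)u + 6

p(u) = (1/48)u^3 - (5/4)u^2 + (29/12)u + 6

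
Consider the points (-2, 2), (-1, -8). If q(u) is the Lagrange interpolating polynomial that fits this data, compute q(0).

-18

Evaluate each Lagrange basis at u = 0:
L_0(0) = (1)/[(-1)] = -1
L_1(0) = (2)/[(1)] = 2
Sum: 2·(-1) + (-8)·(2) = -18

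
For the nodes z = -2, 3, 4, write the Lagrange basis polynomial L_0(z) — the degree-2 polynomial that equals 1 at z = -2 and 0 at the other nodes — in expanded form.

L_0(z) = (z - 3)(z - 4) / [(-5)·(-6)]
       = (z^2 - 7z + 12) / (30)

L_0(z) = (1/30)z^2 - (7/30)z + 2/5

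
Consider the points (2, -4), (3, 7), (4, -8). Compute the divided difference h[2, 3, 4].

h[2,3] = (7 - (-4)) / (3 - 2) = 11
h[3,4] = (-8 - 7) / (4 - 3) = -15
h[2,3,4] = (-15 - 11) / (4 - 2) = -13

-13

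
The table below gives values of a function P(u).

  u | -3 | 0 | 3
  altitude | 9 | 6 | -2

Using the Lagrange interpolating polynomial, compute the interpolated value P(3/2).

L_0(3/2) = (3/2)·(-3/2)/[(-3)·(-6)] = -1/8
L_1(3/2) = (9/2)·(-3/2)/[(3)·(-3)] = 3/4
L_2(3/2) = (9/2)·(3/2)/[(6)·(3)] = 3/8
Sum: 9·(-1/8) + 6·(3/4) + (-2)·(3/8) = 21/8

21/8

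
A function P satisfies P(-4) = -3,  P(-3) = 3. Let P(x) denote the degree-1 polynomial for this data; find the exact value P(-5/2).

L_0(-5/2) = (1/2)/[(-1)] = -1/2
L_1(-5/2) = (3/2)/[(1)] = 3/2
Sum: (-3)·(-1/2) + 3·(3/2) = 6

6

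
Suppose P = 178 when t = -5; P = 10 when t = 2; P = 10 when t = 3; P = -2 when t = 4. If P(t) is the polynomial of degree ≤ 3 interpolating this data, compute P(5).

-32

Evaluate each Lagrange basis at t = 5:
L_0(5) = (3)·(2)·(1)/[(-7)·(-8)·(-9)] = -1/84
L_1(5) = (10)·(2)·(1)/[(7)·(-1)·(-2)] = 10/7
L_2(5) = (10)·(3)·(1)/[(8)·(1)·(-1)] = -15/4
L_3(5) = (10)·(3)·(2)/[(9)·(2)·(1)] = 10/3
Sum: 178·(-1/84) + 10·(10/7) + 10·(-15/4) + (-2)·(10/3) = -32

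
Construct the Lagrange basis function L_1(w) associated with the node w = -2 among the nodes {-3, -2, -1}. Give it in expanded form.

L_1(w) = -w^2 - 4w - 3

L_1(w) = (w + 3)(w + 1) / [(1)·(-1)]
       = (w^2 + 4w + 3) / (-1)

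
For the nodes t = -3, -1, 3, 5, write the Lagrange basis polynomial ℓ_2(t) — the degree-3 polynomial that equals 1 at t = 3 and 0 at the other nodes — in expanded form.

ℓ_2(t) = (t + 3)(t + 1)(t - 5) / [(6)·(4)·(-2)]
       = (t^3 - t^2 - 17t - 15) / (-48)

ℓ_2(t) = -(1/48)t^3 + (1/48)t^2 + (17/48)t + 5/16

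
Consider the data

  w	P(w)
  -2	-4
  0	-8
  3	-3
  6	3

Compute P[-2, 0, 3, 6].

-61/720

P[-2,0] = (-8 - (-4)) / (0 - (-2)) = -2
P[0,3] = (-3 - (-8)) / (3 - 0) = 5/3
P[3,6] = (3 - (-3)) / (6 - 3) = 2
P[-2,0,3] = (5/3 - (-2)) / (3 - (-2)) = 11/15
P[0,3,6] = (2 - 5/3) / (6 - 0) = 1/18
P[-2,0,3,6] = (1/18 - 11/15) / (6 - (-2)) = -61/720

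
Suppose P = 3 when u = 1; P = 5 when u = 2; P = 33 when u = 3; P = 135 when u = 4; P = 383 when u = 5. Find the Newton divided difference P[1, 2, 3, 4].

P[1,2] = (5 - 3) / (2 - 1) = 2
P[2,3] = (33 - 5) / (3 - 2) = 28
P[3,4] = (135 - 33) / (4 - 3) = 102
P[1,2,3] = (28 - 2) / (3 - 1) = 13
P[2,3,4] = (102 - 28) / (4 - 2) = 37
P[1,2,3,4] = (37 - 13) / (4 - 1) = 8

8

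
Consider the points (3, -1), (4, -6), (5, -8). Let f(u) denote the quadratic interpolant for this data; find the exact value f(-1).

49

Evaluate each Lagrange basis at u = -1:
L_0(-1) = (-5)·(-6)/[(-1)·(-2)] = 15
L_1(-1) = (-4)·(-6)/[(1)·(-1)] = -24
L_2(-1) = (-4)·(-5)/[(2)·(1)] = 10
Sum: (-1)·(15) + (-6)·(-24) + (-8)·(10) = 49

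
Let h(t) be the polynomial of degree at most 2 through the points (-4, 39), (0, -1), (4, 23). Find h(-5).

59

L_0(-5) = (-5)·(-9)/[(-4)·(-8)] = 45/32
L_1(-5) = (-1)·(-9)/[(4)·(-4)] = -9/16
L_2(-5) = (-1)·(-5)/[(8)·(4)] = 5/32
Sum: 39·(45/32) + (-1)·(-9/16) + 23·(5/32) = 59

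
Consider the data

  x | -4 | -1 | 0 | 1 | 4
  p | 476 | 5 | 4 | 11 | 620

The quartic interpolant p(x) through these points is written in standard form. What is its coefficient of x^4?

The leading coefficient equals the top divided difference p[-4,-1,0,1,4].
p[-4,-1] = (5 - 476) / (-1 - (-4)) = -157
p[-1,0] = (4 - 5) / (0 - (-1)) = -1
p[0,1] = (11 - 4) / (1 - 0) = 7
p[1,4] = (620 - 11) / (4 - 1) = 203
p[-4,-1,0] = (-1 - (-157)) / (0 - (-4)) = 39
p[-1,0,1] = (7 - (-1)) / (1 - (-1)) = 4
p[0,1,4] = (203 - 7) / (4 - 0) = 49
p[-4,-1,0,1] = (4 - 39) / (1 - (-4)) = -7
p[-1,0,1,4] = (49 - 4) / (4 - (-1)) = 9
p[-4,-1,0,1,4] = (9 - (-7)) / (4 - (-4)) = 2

2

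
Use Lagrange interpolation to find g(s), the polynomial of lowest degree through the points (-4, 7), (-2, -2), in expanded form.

g(s) = -(9/2)s - 11

L_0(s) = (s + 2) / [-2] = -(1/2)s - 1
L_1(s) = (s + 4) / [2] = (1/2)s + 2
g(s) = 7·L_0 + (-2)·L_1
  7·L_0(s) = -(7/2)s - 7
  (-2)·L_1(s) = -s - 4
Adding term by term: -(9/2)s - 11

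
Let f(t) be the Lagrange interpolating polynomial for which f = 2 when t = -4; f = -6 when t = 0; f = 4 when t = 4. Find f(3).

Evaluate each Lagrange basis at t = 3:
L_0(3) = (3)·(-1)/[(-4)·(-8)] = -3/32
L_1(3) = (7)·(-1)/[(4)·(-4)] = 7/16
L_2(3) = (7)·(3)/[(8)·(4)] = 21/32
Sum: 2·(-3/32) + (-6)·(7/16) + 4·(21/32) = -3/16

-3/16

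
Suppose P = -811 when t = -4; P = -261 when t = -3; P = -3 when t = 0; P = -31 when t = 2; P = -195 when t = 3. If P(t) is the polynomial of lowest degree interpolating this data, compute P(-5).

Using Newton's divided-difference form:
P[-4,-3] = (-261 - (-811)) / (-3 - (-4)) = 550
P[-3,0] = (-3 - (-261)) / (0 - (-3)) = 86
P[0,2] = (-31 - (-3)) / (2 - 0) = -14
P[2,3] = (-195 - (-31)) / (3 - 2) = -164
P[-4,-3,0] = (86 - 550) / (0 - (-4)) = -116
P[-3,0,2] = (-14 - 86) / (2 - (-3)) = -20
P[0,2,3] = (-164 - (-14)) / (3 - 0) = -50
P[-4,-3,0,2] = (-20 - (-116)) / (2 - (-4)) = 16
P[-3,0,2,3] = (-50 - (-20)) / (3 - (-3)) = -5
P[-4,-3,0,2,3] = (-5 - 16) / (3 - (-4)) = -3
P(-5) = -811 + 550·(-1) + (-116)·(-1)·(-2) + 16·(-1)·(-2)·(-5) + (-3)·(-1)·(-2)·(-5)·(-7) = -1963

-1963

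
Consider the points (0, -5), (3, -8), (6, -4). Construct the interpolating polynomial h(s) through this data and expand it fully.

h(s) = (7/18)s^2 - (13/6)s - 5

Newton's divided differences:
h[0,3] = (-8 - (-5)) / (3 - 0) = -1
h[3,6] = (-4 - (-8)) / (6 - 3) = 4/3
h[0,3,6] = (4/3 - (-1)) / (6 - 0) = 7/18
h(s) = -5 + (-1)·s + (7/18)·s(s - 3)
Expanding: h(s) = (7/18)s^2 - (13/6)s - 5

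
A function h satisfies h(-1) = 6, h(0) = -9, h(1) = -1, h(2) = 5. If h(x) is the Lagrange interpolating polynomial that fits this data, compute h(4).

-89

Evaluate each Lagrange basis at x = 4:
L_0(4) = (4)·(3)·(2)/[(-1)·(-2)·(-3)] = -4
L_1(4) = (5)·(3)·(2)/[(1)·(-1)·(-2)] = 15
L_2(4) = (5)·(4)·(2)/[(2)·(1)·(-1)] = -20
L_3(4) = (5)·(4)·(3)/[(3)·(2)·(1)] = 10
Sum: 6·(-4) + (-9)·(15) + (-1)·(-20) + 5·(10) = -89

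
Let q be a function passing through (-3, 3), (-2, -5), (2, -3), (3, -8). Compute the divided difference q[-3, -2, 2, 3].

q[-3,-2] = (-5 - 3) / (-2 - (-3)) = -8
q[-2,2] = (-3 - (-5)) / (2 - (-2)) = 1/2
q[2,3] = (-8 - (-3)) / (3 - 2) = -5
q[-3,-2,2] = (1/2 - (-8)) / (2 - (-3)) = 17/10
q[-2,2,3] = (-5 - 1/2) / (3 - (-2)) = -11/10
q[-3,-2,2,3] = (-11/10 - 17/10) / (3 - (-3)) = -7/15

-7/15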